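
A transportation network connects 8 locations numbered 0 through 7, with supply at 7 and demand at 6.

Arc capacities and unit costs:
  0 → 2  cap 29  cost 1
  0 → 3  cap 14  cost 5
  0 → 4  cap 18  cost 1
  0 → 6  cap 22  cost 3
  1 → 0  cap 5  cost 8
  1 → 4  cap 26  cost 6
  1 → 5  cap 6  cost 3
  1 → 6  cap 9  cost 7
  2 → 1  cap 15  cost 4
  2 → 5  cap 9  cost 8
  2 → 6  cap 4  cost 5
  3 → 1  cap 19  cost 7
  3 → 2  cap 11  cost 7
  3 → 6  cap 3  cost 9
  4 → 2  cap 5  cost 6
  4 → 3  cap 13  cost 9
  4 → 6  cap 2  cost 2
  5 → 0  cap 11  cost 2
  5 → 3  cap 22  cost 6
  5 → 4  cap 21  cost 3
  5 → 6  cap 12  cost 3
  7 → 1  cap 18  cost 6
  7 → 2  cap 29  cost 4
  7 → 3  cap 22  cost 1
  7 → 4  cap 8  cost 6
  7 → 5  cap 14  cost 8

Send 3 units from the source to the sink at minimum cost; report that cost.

shortest-cost path #1: 7→4→6 push 2 @ unit cost 8 (adds 16)
shortest-cost path #2: 7→2→6 push 1 @ unit cost 9 (adds 9)
total cost = 25

Minimum cost for 3 units: 25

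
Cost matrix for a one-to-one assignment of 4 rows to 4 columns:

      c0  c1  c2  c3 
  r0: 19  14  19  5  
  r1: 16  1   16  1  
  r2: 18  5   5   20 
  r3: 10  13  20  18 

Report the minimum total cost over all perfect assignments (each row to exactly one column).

Minimum assignment cost: 21

optimal assignment: row0→col3 (cost 5), row1→col1 (cost 1), row2→col2 (cost 5), row3→col0 (cost 10)
total = 5 + 1 + 5 + 10 = 21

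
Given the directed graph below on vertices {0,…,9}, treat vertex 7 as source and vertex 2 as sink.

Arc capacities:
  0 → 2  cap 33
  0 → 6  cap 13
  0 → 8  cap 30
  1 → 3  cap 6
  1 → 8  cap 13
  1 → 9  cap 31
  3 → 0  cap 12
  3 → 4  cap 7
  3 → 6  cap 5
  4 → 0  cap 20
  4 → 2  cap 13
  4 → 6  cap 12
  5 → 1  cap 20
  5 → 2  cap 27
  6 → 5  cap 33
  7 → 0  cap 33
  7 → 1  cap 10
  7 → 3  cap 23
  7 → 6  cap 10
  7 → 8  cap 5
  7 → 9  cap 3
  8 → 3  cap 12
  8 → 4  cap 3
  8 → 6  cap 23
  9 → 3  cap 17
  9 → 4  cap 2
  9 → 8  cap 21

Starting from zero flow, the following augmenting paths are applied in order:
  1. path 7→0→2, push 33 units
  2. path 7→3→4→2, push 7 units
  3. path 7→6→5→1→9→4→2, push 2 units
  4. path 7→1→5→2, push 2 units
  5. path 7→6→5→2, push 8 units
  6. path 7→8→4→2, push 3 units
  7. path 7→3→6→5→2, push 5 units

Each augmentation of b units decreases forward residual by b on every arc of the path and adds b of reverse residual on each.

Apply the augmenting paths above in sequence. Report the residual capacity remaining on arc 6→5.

Residual capacity of (6,5): 18

after path 1 (7→0→2, push 33): res(6,5)=33
after path 2 (7→3→4→2, push 7): res(6,5)=33
after path 3 (7→6→5→1→9→4→2, push 2): res(6,5)=31
after path 4 (7→1→5→2, push 2): res(6,5)=31
after path 5 (7→6→5→2, push 8): res(6,5)=23
after path 6 (7→8→4→2, push 3): res(6,5)=23
after path 7 (7→3→6→5→2, push 5): res(6,5)=18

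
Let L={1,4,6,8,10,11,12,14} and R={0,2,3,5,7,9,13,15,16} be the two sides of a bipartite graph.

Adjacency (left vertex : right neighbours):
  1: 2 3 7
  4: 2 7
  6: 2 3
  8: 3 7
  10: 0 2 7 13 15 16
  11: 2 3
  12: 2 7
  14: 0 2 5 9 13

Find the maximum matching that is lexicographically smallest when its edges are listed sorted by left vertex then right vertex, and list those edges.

|M| = 5 (so the lex-smallest maximum matching has 5 edges)
process left vertices in ascending order; for each, take the smallest-labelled available neighbour that still permits 5 edges overall, or leave it unmatched if none does
lex-smallest matching: {1-2, 4-7, 6-3, 10-0, 14-5}

Lex-smallest maximum matching: {(1,2), (4,7), (6,3), (10,0), (14,5)}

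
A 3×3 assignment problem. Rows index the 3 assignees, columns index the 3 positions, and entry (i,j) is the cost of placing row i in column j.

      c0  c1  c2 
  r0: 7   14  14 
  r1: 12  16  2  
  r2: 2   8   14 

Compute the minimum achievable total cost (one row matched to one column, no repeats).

Minimum assignment cost: 17

optimal assignment: row0→col0 (cost 7), row1→col2 (cost 2), row2→col1 (cost 8)
total = 7 + 2 + 8 = 17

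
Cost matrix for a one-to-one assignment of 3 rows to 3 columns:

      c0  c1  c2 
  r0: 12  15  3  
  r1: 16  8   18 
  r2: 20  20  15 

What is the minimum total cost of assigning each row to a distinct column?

optimal assignment: row0→col2 (cost 3), row1→col1 (cost 8), row2→col0 (cost 20)
total = 3 + 8 + 20 = 31

Minimum assignment cost: 31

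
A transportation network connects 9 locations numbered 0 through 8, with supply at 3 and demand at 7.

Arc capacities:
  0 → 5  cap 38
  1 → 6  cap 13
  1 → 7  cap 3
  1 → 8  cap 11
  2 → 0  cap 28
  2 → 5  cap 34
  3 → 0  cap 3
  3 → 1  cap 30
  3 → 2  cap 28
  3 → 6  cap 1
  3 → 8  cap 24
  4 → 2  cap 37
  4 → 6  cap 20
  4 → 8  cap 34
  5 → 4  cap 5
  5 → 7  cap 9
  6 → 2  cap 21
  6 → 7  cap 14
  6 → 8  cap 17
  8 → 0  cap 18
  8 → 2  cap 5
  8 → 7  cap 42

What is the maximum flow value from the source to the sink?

Maximum flow value: 66

augment #1: 3→1→7 bottleneck 3, total now 3
augment #2: 3→6→7 bottleneck 1, total now 4
augment #3: 3→8→7 bottleneck 24, total now 28
augment #4: 3→0→5→7 bottleneck 3, total now 31
augment #5: 3→1→6→7 bottleneck 13, total now 44
augment #6: 3→1→8→7 bottleneck 11, total now 55
augment #7: 3→2→5→7 bottleneck 6, total now 61
augment #8: 3→2→5→4→8→7 bottleneck 5, total now 66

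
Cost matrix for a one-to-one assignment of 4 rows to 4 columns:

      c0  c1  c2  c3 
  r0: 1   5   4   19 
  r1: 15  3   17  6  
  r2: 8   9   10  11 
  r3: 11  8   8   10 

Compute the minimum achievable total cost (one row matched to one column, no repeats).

optimal assignment: row0→col0 (cost 1), row1→col1 (cost 3), row2→col3 (cost 11), row3→col2 (cost 8)
total = 1 + 3 + 11 + 8 = 23

Minimum assignment cost: 23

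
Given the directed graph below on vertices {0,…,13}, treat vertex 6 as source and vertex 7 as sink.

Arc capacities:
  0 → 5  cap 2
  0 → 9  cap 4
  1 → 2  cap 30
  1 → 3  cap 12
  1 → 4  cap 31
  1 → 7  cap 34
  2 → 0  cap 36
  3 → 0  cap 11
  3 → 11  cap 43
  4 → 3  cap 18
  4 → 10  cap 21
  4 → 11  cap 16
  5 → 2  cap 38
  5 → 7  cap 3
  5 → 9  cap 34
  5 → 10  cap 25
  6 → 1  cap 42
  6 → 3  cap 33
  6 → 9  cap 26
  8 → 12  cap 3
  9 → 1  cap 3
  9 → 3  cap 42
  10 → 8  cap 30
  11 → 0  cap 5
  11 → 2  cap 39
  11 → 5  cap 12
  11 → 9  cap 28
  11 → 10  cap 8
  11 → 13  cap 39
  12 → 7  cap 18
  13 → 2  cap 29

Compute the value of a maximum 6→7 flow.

augment #1: 6→1→7 bottleneck 34, total now 34
augment #2: 6→3→0→5→7 bottleneck 2, total now 36
augment #3: 6→3→11→5→7 bottleneck 1, total now 37
augment #4: 6→1→4→10→8→12→7 bottleneck 3, total now 40

Maximum flow value: 40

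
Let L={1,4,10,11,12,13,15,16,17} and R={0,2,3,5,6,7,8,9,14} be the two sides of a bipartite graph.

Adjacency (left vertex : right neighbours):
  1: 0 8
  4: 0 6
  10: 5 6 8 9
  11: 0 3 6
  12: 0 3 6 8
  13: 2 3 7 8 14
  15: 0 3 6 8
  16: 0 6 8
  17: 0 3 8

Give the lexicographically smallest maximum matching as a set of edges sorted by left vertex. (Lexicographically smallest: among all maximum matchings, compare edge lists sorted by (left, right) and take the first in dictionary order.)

|M| = 6 (so the lex-smallest maximum matching has 6 edges)
process left vertices in ascending order; for each, take the smallest-labelled available neighbour that still permits 6 edges overall, or leave it unmatched if none does
lex-smallest matching: {1-0, 4-6, 10-5, 11-3, 12-8, 13-2}

Lex-smallest maximum matching: {(1,0), (4,6), (10,5), (11,3), (12,8), (13,2)}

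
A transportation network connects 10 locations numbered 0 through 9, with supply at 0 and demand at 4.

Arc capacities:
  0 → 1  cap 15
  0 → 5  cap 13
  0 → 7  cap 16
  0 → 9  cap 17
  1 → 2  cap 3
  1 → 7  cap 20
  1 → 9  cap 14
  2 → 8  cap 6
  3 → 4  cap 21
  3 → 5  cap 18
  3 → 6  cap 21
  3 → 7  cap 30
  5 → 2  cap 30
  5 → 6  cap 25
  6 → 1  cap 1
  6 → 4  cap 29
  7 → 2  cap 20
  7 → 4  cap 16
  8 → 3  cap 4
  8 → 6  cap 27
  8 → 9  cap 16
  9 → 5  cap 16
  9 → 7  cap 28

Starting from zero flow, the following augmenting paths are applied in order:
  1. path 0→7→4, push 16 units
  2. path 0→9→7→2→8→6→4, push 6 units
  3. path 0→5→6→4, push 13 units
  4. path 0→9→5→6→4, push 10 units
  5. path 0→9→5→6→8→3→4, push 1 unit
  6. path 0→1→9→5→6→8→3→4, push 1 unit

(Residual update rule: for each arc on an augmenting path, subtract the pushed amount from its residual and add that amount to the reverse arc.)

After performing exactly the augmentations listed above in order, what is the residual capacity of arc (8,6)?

after path 1 (0→7→4, push 16): res(8,6)=27
after path 2 (0→9→7→2→8→6→4, push 6): res(8,6)=21
after path 3 (0→5→6→4, push 13): res(8,6)=21
after path 4 (0→9→5→6→4, push 10): res(8,6)=21
after path 5 (0→9→5→6→8→3→4, push 1): res(8,6)=22
after path 6 (0→1→9→5→6→8→3→4, push 1): res(8,6)=23

Residual capacity of (8,6): 23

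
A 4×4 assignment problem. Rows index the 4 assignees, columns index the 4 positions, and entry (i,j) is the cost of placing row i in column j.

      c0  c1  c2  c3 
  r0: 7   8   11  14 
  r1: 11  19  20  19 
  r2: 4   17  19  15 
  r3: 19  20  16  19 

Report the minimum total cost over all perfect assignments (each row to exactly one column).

Minimum assignment cost: 47

optimal assignment: row0→col1 (cost 8), row1→col3 (cost 19), row2→col0 (cost 4), row3→col2 (cost 16)
total = 8 + 19 + 4 + 16 = 47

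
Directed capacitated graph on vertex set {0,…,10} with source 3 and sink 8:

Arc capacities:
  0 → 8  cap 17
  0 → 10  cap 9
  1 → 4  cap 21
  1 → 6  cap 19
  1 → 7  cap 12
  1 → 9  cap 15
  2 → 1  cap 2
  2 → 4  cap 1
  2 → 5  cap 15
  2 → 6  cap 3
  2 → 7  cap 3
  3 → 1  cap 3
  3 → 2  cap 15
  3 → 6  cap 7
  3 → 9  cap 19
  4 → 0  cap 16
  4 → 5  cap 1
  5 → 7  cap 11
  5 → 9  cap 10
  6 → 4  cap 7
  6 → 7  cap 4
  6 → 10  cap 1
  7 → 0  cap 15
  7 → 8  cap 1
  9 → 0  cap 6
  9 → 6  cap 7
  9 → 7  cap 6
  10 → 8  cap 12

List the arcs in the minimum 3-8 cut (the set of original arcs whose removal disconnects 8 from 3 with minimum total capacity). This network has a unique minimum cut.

augment #1: 3→1→7→8 push 1
augment #2: 3→6→10→8 push 1
augment #3: 3→9→0→8 push 6
augment #4: 3→1→4→0→8 push 2
augment #5: 3→2→4→0→8 push 1
augment #6: 3→2→7→0→8 push 3
augment #7: 3→6→4→0→8 push 5
augment #8: 3→6→4→0→10→8 push 1
augment #9: 3→9→7→0→10→8 push 6
augment #10: 3→2→1→4→0→10→8 push 2
max flow = 28; residual-reachable set from 3 gives S-side
cut edges (S→T): {(0,8), (0,10), (6,10), (7,8)} total cap 28

Min-cut arcs: {(0,8), (0,10), (6,10), (7,8)} (total capacity 28)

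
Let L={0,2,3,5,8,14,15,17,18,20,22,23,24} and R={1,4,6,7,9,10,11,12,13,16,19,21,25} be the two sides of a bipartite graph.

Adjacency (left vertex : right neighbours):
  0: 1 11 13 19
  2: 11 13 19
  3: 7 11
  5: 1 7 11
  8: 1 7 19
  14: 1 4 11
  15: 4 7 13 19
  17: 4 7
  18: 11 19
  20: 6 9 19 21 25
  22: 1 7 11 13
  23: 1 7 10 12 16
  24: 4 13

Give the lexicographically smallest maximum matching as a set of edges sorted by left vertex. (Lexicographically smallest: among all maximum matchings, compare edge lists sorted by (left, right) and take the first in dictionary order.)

Lex-smallest maximum matching: {(0,1), (2,11), (3,7), (8,19), (14,4), (15,13), (20,6), (23,10)}

|M| = 8 (so the lex-smallest maximum matching has 8 edges)
process left vertices in ascending order; for each, take the smallest-labelled available neighbour that still permits 8 edges overall, or leave it unmatched if none does
lex-smallest matching: {0-1, 2-11, 3-7, 8-19, 14-4, 15-13, 20-6, 23-10}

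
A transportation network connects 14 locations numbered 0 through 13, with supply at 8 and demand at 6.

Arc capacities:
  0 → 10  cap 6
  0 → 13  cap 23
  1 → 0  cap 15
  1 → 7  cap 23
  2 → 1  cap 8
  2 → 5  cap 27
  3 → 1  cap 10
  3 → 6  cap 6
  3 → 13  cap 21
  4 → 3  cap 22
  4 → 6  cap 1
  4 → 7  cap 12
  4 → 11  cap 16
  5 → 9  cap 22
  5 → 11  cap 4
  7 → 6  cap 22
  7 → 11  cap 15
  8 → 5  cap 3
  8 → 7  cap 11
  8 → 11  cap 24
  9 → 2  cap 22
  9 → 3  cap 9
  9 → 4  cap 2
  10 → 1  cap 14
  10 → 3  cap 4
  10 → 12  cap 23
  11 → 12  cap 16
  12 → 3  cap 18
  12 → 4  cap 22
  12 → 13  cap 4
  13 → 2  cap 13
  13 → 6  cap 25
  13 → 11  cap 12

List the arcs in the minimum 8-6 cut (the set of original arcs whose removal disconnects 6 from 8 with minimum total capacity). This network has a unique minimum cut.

Min-cut arcs: {(8,5), (8,7), (11,12)} (total capacity 30)

augment #1: 8→7→6 push 11
augment #2: 8→5→9→3→6 push 3
augment #3: 8→11→12→3→6 push 3
augment #4: 8→11→12→4→6 push 1
augment #5: 8→11→12→13→6 push 4
augment #6: 8→11→12→3→13→6 push 8
max flow = 30; residual-reachable set from 8 gives S-side
cut edges (S→T): {(8,5), (8,7), (11,12)} total cap 30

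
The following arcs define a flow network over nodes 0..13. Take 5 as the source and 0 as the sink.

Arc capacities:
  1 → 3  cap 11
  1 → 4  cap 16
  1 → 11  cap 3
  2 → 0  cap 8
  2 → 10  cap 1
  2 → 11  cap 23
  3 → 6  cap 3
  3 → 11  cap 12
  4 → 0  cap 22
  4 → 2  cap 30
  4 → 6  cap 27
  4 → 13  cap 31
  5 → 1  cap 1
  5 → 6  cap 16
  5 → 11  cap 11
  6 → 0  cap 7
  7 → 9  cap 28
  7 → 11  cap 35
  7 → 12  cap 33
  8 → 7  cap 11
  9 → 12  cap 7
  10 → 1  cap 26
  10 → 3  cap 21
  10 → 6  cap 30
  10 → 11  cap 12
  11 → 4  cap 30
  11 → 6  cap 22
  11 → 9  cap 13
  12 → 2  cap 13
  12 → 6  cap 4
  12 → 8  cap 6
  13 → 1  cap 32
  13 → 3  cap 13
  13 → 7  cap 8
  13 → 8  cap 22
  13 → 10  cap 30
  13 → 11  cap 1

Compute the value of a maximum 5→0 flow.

augment #1: 5→6→0 bottleneck 7, total now 7
augment #2: 5→1→4→0 bottleneck 1, total now 8
augment #3: 5→11→4→0 bottleneck 11, total now 19

Maximum flow value: 19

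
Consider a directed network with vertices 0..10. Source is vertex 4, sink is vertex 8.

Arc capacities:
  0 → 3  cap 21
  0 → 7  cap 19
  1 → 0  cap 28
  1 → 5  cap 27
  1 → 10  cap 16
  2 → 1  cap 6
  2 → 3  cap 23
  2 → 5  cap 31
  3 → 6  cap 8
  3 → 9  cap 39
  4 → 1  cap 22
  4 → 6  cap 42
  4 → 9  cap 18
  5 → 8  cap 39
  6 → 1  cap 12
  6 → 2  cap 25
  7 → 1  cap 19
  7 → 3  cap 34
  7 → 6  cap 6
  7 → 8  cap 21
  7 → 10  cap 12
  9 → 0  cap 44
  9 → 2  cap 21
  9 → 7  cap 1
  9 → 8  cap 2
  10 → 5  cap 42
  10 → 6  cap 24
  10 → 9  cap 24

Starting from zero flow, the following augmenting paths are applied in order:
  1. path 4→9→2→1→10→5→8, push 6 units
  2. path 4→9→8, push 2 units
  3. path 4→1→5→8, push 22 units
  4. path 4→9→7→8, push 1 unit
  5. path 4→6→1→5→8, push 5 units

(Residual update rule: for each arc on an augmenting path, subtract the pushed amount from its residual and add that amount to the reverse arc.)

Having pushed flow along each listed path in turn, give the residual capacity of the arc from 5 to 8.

after path 1 (4→9→2→1→10→5→8, push 6): res(5,8)=33
after path 2 (4→9→8, push 2): res(5,8)=33
after path 3 (4→1→5→8, push 22): res(5,8)=11
after path 4 (4→9→7→8, push 1): res(5,8)=11
after path 5 (4→6→1→5→8, push 5): res(5,8)=6

Residual capacity of (5,8): 6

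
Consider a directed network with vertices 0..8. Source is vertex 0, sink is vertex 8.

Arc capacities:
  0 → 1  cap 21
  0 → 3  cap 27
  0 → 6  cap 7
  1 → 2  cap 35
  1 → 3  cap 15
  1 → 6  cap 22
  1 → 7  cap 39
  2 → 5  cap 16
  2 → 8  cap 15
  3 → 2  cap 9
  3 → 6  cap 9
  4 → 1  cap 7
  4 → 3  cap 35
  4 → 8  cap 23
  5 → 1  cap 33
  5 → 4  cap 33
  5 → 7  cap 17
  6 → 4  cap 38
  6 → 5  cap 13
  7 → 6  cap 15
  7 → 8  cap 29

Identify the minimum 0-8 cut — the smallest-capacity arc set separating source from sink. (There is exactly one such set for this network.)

Min-cut arcs: {(0,1), (0,6), (3,2), (3,6)} (total capacity 46)

augment #1: 0→1→2→8 push 15
augment #2: 0→1→7→8 push 6
augment #3: 0→6→4→8 push 7
augment #4: 0→3→6→4→8 push 9
augment #5: 0→3→2→1→7→8 push 9
max flow = 46; residual-reachable set from 0 gives S-side
cut edges (S→T): {(0,1), (0,6), (3,2), (3,6)} total cap 46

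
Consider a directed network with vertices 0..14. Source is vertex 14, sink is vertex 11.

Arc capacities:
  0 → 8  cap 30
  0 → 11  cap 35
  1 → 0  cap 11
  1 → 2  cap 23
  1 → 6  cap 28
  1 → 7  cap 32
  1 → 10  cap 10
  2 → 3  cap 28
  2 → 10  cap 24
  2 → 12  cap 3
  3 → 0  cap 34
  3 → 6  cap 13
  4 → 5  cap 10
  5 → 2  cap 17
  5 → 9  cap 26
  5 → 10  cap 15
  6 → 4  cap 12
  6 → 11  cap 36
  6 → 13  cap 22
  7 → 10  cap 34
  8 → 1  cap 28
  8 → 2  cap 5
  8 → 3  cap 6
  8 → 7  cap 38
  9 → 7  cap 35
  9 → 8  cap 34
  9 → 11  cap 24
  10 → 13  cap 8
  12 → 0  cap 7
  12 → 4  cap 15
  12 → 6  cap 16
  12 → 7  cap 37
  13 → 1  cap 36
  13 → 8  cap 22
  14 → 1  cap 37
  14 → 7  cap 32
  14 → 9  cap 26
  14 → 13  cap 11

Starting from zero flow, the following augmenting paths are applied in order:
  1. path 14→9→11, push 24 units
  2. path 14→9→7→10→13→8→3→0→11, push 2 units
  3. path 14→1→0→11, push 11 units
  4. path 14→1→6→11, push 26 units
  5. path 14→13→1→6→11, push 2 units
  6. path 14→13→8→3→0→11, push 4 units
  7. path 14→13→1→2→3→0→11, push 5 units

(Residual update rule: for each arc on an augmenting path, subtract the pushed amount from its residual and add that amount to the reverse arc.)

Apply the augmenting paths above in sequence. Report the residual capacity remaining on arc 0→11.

after path 1 (14→9→11, push 24): res(0,11)=35
after path 2 (14→9→7→10→13→8→3→0→11, push 2): res(0,11)=33
after path 3 (14→1→0→11, push 11): res(0,11)=22
after path 4 (14→1→6→11, push 26): res(0,11)=22
after path 5 (14→13→1→6→11, push 2): res(0,11)=22
after path 6 (14→13→8→3→0→11, push 4): res(0,11)=18
after path 7 (14→13→1→2→3→0→11, push 5): res(0,11)=13

Residual capacity of (0,11): 13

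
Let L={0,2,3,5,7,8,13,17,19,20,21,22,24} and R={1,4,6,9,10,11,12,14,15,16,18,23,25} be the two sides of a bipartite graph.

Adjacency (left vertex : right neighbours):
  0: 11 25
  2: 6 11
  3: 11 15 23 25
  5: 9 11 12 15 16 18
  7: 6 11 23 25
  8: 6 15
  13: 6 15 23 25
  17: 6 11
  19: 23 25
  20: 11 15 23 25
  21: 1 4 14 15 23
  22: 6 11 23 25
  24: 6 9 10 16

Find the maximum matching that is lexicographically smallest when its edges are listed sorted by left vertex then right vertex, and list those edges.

|M| = 8 (so the lex-smallest maximum matching has 8 edges)
process left vertices in ascending order; for each, take the smallest-labelled available neighbour that still permits 8 edges overall, or leave it unmatched if none does
lex-smallest matching: {0-11, 2-6, 3-15, 5-9, 7-23, 13-25, 21-1, 24-10}

Lex-smallest maximum matching: {(0,11), (2,6), (3,15), (5,9), (7,23), (13,25), (21,1), (24,10)}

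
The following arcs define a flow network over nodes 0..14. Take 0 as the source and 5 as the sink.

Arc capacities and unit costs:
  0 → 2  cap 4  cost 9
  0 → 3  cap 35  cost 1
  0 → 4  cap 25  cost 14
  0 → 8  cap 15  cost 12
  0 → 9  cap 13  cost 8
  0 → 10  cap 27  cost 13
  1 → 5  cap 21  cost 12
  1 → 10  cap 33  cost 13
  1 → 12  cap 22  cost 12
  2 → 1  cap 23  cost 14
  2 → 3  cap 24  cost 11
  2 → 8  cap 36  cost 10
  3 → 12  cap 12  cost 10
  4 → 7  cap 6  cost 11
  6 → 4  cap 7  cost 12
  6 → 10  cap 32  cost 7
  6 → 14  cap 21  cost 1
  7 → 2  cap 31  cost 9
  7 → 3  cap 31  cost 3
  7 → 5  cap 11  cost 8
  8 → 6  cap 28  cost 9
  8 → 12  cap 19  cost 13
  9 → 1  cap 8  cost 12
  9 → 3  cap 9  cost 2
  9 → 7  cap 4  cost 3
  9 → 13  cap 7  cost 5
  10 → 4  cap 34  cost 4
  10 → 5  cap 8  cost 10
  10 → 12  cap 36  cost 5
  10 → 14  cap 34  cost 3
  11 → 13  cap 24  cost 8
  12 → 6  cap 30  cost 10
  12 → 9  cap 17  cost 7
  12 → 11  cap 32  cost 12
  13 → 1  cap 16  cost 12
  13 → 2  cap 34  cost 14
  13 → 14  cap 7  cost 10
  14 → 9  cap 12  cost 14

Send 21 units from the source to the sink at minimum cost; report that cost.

shortest-cost path #1: 0→9→7→5 push 4 @ unit cost 19 (adds 76)
shortest-cost path #2: 0→10→5 push 8 @ unit cost 23 (adds 184)
shortest-cost path #3: 0→9→1→5 push 8 @ unit cost 32 (adds 256)
shortest-cost path #4: 0→4→7→5 push 1 @ unit cost 33 (adds 33)
total cost = 549

Minimum cost for 21 units: 549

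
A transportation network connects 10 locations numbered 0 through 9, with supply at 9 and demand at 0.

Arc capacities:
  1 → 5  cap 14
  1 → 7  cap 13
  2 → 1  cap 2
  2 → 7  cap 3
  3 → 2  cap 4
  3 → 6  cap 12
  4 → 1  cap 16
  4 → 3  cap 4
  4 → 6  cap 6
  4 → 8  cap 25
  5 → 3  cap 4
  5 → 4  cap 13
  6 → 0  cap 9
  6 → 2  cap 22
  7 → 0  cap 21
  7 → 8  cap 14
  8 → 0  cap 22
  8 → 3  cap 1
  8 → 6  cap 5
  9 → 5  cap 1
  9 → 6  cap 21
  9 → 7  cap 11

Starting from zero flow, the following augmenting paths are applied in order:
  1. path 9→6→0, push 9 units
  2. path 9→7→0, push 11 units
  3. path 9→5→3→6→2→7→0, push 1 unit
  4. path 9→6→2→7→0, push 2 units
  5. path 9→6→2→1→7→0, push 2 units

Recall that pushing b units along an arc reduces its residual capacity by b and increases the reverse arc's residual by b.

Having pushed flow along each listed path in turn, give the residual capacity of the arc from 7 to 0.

Residual capacity of (7,0): 5

after path 1 (9→6→0, push 9): res(7,0)=21
after path 2 (9→7→0, push 11): res(7,0)=10
after path 3 (9→5→3→6→2→7→0, push 1): res(7,0)=9
after path 4 (9→6→2→7→0, push 2): res(7,0)=7
after path 5 (9→6→2→1→7→0, push 2): res(7,0)=5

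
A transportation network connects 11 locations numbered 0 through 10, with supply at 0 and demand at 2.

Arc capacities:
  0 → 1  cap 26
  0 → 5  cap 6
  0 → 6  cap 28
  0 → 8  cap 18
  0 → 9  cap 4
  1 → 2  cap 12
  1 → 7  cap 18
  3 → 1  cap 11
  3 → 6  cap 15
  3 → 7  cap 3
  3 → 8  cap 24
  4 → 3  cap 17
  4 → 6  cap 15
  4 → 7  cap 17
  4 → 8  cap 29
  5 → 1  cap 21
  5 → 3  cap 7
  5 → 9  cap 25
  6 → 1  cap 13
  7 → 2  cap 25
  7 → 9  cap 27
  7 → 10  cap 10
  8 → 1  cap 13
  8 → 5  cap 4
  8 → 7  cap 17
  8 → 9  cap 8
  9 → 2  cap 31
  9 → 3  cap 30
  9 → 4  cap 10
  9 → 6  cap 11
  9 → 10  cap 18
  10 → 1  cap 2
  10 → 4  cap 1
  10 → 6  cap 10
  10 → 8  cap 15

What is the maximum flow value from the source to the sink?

augment #1: 0→1→2 bottleneck 12, total now 12
augment #2: 0→9→2 bottleneck 4, total now 16
augment #3: 0→1→7→2 bottleneck 14, total now 30
augment #4: 0→5→9→2 bottleneck 6, total now 36
augment #5: 0→8→7→2 bottleneck 11, total now 47
augment #6: 0→8→9→2 bottleneck 7, total now 54
augment #7: 0→6→1→7→9→2 bottleneck 4, total now 58

Maximum flow value: 58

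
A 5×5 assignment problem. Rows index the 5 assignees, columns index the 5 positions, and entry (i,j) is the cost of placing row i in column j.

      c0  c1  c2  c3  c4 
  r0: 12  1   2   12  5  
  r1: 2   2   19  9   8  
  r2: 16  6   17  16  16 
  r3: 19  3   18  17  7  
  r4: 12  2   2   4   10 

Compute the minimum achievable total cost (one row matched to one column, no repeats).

Minimum assignment cost: 21

optimal assignment: row0→col2 (cost 2), row1→col0 (cost 2), row2→col1 (cost 6), row3→col4 (cost 7), row4→col3 (cost 4)
total = 2 + 2 + 6 + 7 + 4 = 21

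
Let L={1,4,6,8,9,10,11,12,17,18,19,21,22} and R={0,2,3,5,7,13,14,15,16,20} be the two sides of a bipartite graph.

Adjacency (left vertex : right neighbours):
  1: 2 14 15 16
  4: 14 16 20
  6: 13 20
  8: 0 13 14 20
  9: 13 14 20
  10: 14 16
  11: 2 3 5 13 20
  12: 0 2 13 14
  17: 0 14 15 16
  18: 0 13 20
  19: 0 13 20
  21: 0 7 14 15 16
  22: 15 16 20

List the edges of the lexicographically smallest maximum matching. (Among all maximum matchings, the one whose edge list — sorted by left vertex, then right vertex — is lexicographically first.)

|M| = 9 (so the lex-smallest maximum matching has 9 edges)
process left vertices in ascending order; for each, take the smallest-labelled available neighbour that still permits 9 edges overall, or leave it unmatched if none does
lex-smallest matching: {1-2, 4-14, 6-13, 8-0, 9-20, 10-16, 11-3, 17-15, 21-7}

Lex-smallest maximum matching: {(1,2), (4,14), (6,13), (8,0), (9,20), (10,16), (11,3), (17,15), (21,7)}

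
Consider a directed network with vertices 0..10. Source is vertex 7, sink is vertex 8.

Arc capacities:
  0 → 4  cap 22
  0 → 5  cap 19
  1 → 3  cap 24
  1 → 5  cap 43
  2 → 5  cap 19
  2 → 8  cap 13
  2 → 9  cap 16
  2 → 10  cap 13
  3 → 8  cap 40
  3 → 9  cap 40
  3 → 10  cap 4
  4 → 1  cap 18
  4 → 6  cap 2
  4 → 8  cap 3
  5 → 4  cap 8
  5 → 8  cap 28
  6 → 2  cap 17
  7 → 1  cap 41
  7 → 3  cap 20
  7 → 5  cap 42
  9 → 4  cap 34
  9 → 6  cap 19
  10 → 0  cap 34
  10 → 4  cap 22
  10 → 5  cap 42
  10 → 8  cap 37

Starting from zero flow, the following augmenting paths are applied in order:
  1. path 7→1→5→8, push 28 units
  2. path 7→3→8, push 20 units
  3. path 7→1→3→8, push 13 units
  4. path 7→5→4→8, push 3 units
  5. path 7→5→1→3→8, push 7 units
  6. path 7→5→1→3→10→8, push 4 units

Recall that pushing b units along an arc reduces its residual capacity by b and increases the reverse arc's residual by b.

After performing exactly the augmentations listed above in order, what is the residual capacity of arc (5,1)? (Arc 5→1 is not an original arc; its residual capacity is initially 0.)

Residual capacity of (5,1): 17

after path 1 (7→1→5→8, push 28): res(5,1)=28
after path 2 (7→3→8, push 20): res(5,1)=28
after path 3 (7→1→3→8, push 13): res(5,1)=28
after path 4 (7→5→4→8, push 3): res(5,1)=28
after path 5 (7→5→1→3→8, push 7): res(5,1)=21
after path 6 (7→5→1→3→10→8, push 4): res(5,1)=17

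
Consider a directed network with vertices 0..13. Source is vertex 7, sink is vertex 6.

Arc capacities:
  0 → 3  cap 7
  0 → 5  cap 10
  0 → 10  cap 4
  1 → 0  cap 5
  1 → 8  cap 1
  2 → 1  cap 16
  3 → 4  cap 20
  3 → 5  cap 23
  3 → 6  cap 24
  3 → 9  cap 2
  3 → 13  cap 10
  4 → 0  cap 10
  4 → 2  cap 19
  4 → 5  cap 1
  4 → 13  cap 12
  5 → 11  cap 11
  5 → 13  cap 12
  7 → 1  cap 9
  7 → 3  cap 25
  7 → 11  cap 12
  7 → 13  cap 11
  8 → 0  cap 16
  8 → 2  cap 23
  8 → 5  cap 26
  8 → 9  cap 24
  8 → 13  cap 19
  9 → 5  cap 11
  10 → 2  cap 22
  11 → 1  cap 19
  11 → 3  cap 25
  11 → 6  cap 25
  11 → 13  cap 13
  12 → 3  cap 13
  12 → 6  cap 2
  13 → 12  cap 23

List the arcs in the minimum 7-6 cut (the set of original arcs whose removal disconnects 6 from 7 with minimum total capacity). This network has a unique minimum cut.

Min-cut arcs: {(3,6), (5,11), (7,11), (12,6)} (total capacity 49)

augment #1: 7→3→6 push 24
augment #2: 7→11→6 push 12
augment #3: 7→13→12→6 push 2
augment #4: 7→3→5→11→6 push 1
augment #5: 7→1→0→5→11→6 push 5
augment #6: 7→1→8→5→11→6 push 1
augment #7: 7→13→12→3→5→11→6 push 4
max flow = 49; residual-reachable set from 7 gives S-side
cut edges (S→T): {(3,6), (5,11), (7,11), (12,6)} total cap 49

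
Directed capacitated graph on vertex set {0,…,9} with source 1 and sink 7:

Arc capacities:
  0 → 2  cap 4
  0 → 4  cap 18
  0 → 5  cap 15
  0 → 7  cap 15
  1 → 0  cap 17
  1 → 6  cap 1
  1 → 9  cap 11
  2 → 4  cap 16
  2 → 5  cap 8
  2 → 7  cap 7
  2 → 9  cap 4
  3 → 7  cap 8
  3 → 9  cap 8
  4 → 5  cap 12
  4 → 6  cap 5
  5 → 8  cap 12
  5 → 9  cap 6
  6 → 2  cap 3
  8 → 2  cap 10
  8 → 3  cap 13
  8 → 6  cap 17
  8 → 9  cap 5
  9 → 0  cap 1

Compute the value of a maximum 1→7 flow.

Maximum flow value: 19

augment #1: 1→0→7 bottleneck 15, total now 15
augment #2: 1→0→2→7 bottleneck 2, total now 17
augment #3: 1→6→2→7 bottleneck 1, total now 18
augment #4: 1→9→0→2→7 bottleneck 1, total now 19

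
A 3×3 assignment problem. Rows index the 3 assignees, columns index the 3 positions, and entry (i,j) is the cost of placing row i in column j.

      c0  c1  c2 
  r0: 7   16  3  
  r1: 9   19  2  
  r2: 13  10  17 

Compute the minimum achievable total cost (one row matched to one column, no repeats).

optimal assignment: row0→col0 (cost 7), row1→col2 (cost 2), row2→col1 (cost 10)
total = 7 + 2 + 10 = 19

Minimum assignment cost: 19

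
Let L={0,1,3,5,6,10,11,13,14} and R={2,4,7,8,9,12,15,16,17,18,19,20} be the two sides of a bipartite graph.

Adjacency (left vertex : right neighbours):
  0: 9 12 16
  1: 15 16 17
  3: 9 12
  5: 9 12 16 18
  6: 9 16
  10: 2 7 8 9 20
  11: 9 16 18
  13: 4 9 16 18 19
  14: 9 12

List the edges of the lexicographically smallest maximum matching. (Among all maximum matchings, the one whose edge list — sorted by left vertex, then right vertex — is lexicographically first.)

|M| = 7 (so the lex-smallest maximum matching has 7 edges)
process left vertices in ascending order; for each, take the smallest-labelled available neighbour that still permits 7 edges overall, or leave it unmatched if none does
lex-smallest matching: {0-9, 1-15, 3-12, 5-16, 10-2, 11-18, 13-4}

Lex-smallest maximum matching: {(0,9), (1,15), (3,12), (5,16), (10,2), (11,18), (13,4)}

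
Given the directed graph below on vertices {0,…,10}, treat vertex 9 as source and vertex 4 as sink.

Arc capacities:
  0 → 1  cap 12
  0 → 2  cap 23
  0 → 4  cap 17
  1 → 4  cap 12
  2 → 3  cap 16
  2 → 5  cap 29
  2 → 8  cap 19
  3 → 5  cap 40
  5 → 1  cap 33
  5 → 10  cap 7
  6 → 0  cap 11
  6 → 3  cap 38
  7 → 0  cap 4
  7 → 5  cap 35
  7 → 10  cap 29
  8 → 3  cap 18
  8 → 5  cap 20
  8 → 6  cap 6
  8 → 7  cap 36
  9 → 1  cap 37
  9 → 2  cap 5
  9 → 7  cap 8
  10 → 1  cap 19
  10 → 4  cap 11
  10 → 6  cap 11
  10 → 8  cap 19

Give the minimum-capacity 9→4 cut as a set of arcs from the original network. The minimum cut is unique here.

Min-cut arcs: {(1,4), (9,2), (9,7)} (total capacity 25)

augment #1: 9→1→4 push 12
augment #2: 9→7→0→4 push 4
augment #3: 9→7→10→4 push 4
augment #4: 9→2→5→10→4 push 5
max flow = 25; residual-reachable set from 9 gives S-side
cut edges (S→T): {(1,4), (9,2), (9,7)} total cap 25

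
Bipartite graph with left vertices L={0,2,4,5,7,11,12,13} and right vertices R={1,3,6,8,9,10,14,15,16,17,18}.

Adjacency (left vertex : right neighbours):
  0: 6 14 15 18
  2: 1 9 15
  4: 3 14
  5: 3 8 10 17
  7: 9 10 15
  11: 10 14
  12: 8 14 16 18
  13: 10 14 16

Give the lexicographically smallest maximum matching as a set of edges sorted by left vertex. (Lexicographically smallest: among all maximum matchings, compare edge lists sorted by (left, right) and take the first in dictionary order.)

|M| = 8 (so the lex-smallest maximum matching has 8 edges)
process left vertices in ascending order; for each, take the smallest-labelled available neighbour that still permits 8 edges overall, or leave it unmatched if none does
lex-smallest matching: {0-6, 2-1, 4-3, 5-8, 7-9, 11-10, 12-14, 13-16}

Lex-smallest maximum matching: {(0,6), (2,1), (4,3), (5,8), (7,9), (11,10), (12,14), (13,16)}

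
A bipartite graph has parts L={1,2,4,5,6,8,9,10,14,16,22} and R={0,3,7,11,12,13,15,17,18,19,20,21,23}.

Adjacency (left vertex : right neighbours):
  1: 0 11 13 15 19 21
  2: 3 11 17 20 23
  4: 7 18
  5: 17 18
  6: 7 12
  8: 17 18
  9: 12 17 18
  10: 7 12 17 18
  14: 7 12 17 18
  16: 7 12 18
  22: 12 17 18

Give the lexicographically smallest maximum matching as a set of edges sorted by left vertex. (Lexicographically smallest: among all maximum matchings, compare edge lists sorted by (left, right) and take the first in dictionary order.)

|M| = 6 (so the lex-smallest maximum matching has 6 edges)
process left vertices in ascending order; for each, take the smallest-labelled available neighbour that still permits 6 edges overall, or leave it unmatched if none does
lex-smallest matching: {1-0, 2-3, 4-7, 5-17, 6-12, 8-18}

Lex-smallest maximum matching: {(1,0), (2,3), (4,7), (5,17), (6,12), (8,18)}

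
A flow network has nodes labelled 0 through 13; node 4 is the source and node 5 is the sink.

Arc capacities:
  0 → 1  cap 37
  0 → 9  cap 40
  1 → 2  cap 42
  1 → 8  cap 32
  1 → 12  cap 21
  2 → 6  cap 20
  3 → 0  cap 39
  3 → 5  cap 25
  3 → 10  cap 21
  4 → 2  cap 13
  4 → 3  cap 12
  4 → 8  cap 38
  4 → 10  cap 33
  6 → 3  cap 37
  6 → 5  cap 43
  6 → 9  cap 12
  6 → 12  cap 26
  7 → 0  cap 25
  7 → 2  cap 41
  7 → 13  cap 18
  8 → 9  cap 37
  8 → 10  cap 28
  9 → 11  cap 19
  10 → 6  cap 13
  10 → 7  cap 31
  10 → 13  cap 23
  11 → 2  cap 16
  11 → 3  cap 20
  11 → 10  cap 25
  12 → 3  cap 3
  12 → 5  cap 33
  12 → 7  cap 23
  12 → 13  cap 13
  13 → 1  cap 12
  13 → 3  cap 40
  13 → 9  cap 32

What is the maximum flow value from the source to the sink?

Maximum flow value: 79

augment #1: 4→3→5 bottleneck 12, total now 12
augment #2: 4→2→6→5 bottleneck 13, total now 25
augment #3: 4→10→6→5 bottleneck 13, total now 38
augment #4: 4→10→13→3→5 bottleneck 13, total now 51
augment #5: 4→10→7→2→6→5 bottleneck 7, total now 58
augment #6: 4→8→10→13→1→12→5 bottleneck 10, total now 68
augment #7: 4→8→10→7→0→1→12→5 bottleneck 11, total now 79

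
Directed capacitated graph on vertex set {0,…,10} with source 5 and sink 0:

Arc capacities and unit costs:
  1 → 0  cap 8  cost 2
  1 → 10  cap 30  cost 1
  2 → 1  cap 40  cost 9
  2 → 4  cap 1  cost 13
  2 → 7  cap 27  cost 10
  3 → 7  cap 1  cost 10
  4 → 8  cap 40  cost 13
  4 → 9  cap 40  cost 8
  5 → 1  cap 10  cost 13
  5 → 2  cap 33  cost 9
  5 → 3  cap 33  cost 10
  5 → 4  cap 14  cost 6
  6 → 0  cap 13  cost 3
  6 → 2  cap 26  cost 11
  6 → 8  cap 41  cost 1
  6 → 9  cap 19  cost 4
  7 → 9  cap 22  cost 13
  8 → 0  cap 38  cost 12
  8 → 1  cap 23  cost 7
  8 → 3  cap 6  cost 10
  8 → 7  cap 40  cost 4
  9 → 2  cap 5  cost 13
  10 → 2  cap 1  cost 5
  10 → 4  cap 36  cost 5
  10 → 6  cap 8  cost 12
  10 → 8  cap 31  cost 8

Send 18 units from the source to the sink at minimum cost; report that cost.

shortest-cost path #1: 5→1→0 push 8 @ unit cost 15 (adds 120)
shortest-cost path #2: 5→1→10→6→0 push 2 @ unit cost 29 (adds 58)
shortest-cost path #3: 5→4→8→0 push 8 @ unit cost 31 (adds 248)
total cost = 426

Minimum cost for 18 units: 426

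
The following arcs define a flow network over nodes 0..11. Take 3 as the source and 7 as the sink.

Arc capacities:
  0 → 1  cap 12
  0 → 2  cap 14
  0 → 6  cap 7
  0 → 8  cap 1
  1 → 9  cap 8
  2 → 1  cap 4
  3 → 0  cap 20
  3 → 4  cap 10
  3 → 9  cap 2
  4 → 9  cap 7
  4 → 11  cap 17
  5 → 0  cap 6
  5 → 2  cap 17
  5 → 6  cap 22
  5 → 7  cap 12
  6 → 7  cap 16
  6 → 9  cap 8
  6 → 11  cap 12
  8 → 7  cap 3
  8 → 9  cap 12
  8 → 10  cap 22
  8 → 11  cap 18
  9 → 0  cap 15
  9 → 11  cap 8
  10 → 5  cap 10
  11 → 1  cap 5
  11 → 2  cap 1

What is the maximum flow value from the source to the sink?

augment #1: 3→0→6→7 bottleneck 7, total now 7
augment #2: 3→0→8→7 bottleneck 1, total now 8

Maximum flow value: 8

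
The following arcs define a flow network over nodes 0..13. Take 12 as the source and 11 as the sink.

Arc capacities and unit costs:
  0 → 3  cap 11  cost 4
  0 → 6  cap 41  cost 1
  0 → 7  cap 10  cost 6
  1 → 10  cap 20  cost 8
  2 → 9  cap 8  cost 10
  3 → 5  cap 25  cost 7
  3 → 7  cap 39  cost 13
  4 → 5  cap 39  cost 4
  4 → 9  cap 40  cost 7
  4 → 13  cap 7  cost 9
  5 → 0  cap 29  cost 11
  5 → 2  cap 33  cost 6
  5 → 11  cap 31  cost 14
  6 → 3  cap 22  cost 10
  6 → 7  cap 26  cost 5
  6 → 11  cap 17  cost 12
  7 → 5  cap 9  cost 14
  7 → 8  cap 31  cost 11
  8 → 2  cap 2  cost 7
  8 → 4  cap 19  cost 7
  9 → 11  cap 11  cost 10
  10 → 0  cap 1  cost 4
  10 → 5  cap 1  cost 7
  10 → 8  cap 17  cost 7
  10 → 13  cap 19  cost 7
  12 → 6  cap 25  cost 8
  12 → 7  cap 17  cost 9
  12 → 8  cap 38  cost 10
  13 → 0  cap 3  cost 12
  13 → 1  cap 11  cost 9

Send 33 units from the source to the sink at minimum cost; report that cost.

Minimum cost for 33 units: 889

shortest-cost path #1: 12→6→11 push 17 @ unit cost 20 (adds 340)
shortest-cost path #2: 12→8→4→9→11 push 11 @ unit cost 34 (adds 374)
shortest-cost path #3: 12→8→4→5→11 push 5 @ unit cost 35 (adds 175)
total cost = 889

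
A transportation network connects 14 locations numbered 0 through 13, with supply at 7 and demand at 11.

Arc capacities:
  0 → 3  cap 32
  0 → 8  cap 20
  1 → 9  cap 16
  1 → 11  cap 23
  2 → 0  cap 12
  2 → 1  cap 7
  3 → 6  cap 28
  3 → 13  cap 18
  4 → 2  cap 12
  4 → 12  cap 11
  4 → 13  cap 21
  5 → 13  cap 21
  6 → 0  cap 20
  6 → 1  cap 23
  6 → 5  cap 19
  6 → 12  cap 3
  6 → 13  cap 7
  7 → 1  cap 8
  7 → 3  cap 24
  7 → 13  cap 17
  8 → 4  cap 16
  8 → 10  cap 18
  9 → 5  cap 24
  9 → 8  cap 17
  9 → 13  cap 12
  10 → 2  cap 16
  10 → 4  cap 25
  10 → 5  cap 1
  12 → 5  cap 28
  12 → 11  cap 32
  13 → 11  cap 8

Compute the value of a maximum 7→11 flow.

augment #1: 7→1→11 bottleneck 8, total now 8
augment #2: 7→13→11 bottleneck 8, total now 16
augment #3: 7→3→6→1→11 bottleneck 15, total now 31
augment #4: 7→3→6→12→11 bottleneck 3, total now 34
augment #5: 7→3→6→0→8→4→12→11 bottleneck 6, total now 40

Maximum flow value: 40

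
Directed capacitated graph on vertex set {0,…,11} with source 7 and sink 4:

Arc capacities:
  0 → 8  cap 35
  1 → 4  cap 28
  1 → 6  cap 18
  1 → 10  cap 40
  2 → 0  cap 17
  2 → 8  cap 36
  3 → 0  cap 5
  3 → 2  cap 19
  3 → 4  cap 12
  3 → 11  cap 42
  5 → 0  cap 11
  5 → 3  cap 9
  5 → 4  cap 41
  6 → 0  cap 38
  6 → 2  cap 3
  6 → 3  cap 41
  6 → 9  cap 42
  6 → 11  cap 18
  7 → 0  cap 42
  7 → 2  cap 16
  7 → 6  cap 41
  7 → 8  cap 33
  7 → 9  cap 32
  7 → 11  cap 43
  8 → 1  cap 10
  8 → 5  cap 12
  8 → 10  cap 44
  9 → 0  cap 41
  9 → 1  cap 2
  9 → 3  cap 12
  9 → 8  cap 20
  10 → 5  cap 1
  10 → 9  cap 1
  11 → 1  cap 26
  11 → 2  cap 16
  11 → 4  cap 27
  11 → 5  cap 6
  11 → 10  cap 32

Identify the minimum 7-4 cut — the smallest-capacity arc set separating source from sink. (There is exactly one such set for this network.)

augment #1: 7→11→4 push 27
augment #2: 7→6→3→4 push 12
augment #3: 7→8→1→4 push 10
augment #4: 7→8→5→4 push 12
augment #5: 7→9→1→4 push 2
augment #6: 7→11→1→4 push 16
augment #7: 7→6→11→5→4 push 6
augment #8: 7→8→10→5→4 push 1
max flow = 86; residual-reachable set from 7 gives S-side
cut edges (S→T): {(1,4), (3,4), (8,5), (10,5), (11,4), (11,5)} total cap 86

Min-cut arcs: {(1,4), (3,4), (8,5), (10,5), (11,4), (11,5)} (total capacity 86)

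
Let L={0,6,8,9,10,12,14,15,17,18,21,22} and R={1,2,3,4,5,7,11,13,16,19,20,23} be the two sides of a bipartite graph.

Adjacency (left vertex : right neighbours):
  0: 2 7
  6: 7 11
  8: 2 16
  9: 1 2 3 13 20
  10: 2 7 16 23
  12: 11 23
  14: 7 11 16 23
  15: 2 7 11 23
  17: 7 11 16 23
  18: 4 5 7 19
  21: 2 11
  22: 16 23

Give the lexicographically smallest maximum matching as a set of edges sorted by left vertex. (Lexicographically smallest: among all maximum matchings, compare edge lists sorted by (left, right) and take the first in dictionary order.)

Lex-smallest maximum matching: {(0,2), (6,7), (8,16), (9,1), (10,23), (12,11), (18,4)}

|M| = 7 (so the lex-smallest maximum matching has 7 edges)
process left vertices in ascending order; for each, take the smallest-labelled available neighbour that still permits 7 edges overall, or leave it unmatched if none does
lex-smallest matching: {0-2, 6-7, 8-16, 9-1, 10-23, 12-11, 18-4}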